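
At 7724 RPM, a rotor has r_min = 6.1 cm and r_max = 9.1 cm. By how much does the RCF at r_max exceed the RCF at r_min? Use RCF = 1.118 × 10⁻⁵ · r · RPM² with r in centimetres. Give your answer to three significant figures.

RCF_max = 1.118 × 10⁻⁵ × 9.1 × (7724)² = 1.118 × 10⁻⁵ × 9.1 × 59,660,176 ≈ 6,069.7 × g
RCF_min = 1.118 × 10⁻⁵ × 6.1 × (7724)² = 1.118 × 10⁻⁵ × 6.1 × 59,660,176 ≈ 4,068.7 × g
ΔRCF = 6,069.7 − 4,068.7 = 2,001

2000 x g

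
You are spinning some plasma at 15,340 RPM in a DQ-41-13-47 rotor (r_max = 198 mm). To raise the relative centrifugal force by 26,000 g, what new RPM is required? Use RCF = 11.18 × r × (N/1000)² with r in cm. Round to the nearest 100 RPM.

r = 198 mm = 19.8 cm
Current RCF = 11.18 × 19.8 × (15.34)² = 11.18 × 19.8 × 235.3156 ≈ 52,090.4 × g
Target RCF = 52,090.4 + 26,000 = 78,090.4 × g
(N/1000)² = 78,090.4 / 221.364 = 352.7692
N = 1000 × √352.7692 ≈ 18,782.2

18800 RPM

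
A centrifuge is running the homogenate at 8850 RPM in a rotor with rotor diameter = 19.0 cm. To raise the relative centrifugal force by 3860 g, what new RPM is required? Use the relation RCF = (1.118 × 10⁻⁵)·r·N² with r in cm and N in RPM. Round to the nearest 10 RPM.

10710 RPM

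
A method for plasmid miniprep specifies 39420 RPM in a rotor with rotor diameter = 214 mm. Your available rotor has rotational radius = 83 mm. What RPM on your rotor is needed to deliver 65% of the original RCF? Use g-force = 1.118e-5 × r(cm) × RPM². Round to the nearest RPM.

Original rotor: r = 214 mm / 2 = 107 mm = 10.7 cm
RCF_original = 1.118 × 10⁻⁵ × 10.7 × (39420)² = 1.118 × 10⁻⁵ × 10.7 × 1,553,936,400 ≈ 185,891.2 × g
Target RCF = 0.65 × 185,891.2 ≈ 120,829.3 × g
Your rotor: r = 83 mm = 8.3 cm
120,829.3 = 1.118 × 10⁻⁵ × 8.3 × N²
N² = 120,829.3 / (9.2794 × 10⁻⁵) = 1,302,124,060
N ≈ √1,302,124,060 ≈ 36,085.0

36085 RPM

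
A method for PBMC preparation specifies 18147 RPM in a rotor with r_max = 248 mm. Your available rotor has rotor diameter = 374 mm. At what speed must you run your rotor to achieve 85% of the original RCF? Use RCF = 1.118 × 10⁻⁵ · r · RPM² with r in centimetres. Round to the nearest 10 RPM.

Original rotor: r = 248 mm = 24.8 cm
RCF_original = 1.118 × 10⁻⁵ × 24.8 × (18147)² = 1.118 × 10⁻⁵ × 24.8 × 329,313,609 ≈ 91,306.8 × g
Target RCF = 0.85 × 91,306.8 ≈ 77,610.8 × g
Your rotor: r = 374 mm / 2 = 187 mm = 18.7 cm
77,610.8 = 1.118 × 10⁻⁵ × 18.7 × N²
N² = 77,610.8 / (20.9066 × 10⁻⁵) = 371,226,311
N ≈ √371,226,311 ≈ 19,267.2

19270 RPM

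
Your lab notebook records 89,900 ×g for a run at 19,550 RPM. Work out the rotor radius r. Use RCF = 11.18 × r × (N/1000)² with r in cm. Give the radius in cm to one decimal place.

89900 = 11.18 × r × (19.55)²
r = 89900 / (11.18 × 382.2025) = 89900 / 4273.024 ≈ 21.039 cm

r ≈ 21.0 cm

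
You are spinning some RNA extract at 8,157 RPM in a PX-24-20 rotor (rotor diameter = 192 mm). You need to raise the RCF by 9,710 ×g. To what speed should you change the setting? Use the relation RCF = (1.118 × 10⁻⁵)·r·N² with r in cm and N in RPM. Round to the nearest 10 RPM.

≈ 12530 RPM

r = 192 mm / 2 = 96 mm = 9.6 cm
Current RCF = 1.118 × 10⁻⁵ × 9.6 × (8157)² = 1.118 × 10⁻⁵ × 9.6 × 66,536,649 ≈ 7,141.2 × g
Target RCF = 7,141.2 + 9,710 = 16,851.2 × g
N² = 16,851.2 / (10.7328 × 10⁻⁵) = 157,006,559
N ≈ √157,006,559 ≈ 12,530.2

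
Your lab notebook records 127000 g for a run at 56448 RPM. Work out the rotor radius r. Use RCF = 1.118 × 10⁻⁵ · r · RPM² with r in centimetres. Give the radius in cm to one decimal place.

r ≈ 3.6 cm

RCF = 1.118 × 10⁻⁵ × r × N²
127000 = 1.118 × 10⁻⁵ × r × (56448)²
r = 127000 / (1.118 × 10⁻⁵ × 3,186,376,704) = 127000 / 35623.69 ≈ 3.565 cm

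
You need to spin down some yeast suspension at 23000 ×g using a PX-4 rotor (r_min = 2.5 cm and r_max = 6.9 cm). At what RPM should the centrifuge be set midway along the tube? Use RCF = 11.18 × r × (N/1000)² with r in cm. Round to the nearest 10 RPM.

r_avg = (2.5 + 6.9) / 2 = 4.7 cm
23,000 = 11.18 × 4.7 × (N/1000)²
(N/1000)² = 23,000 / 52.546 = 437.7117
N = 1000 × √437.7117 ≈ 20,921.6

N ≈ 20920 RPM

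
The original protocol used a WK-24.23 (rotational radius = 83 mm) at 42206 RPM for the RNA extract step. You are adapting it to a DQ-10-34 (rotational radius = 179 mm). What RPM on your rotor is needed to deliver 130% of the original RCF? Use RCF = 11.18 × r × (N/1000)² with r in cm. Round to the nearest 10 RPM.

32770 RPM

Original rotor: r = 83 mm = 8.3 cm
RCF_original = 11.18 × 8.3 × (42.206)² = 11.18 × 8.3 × 1,781.346436 ≈ 165,298.3 × g
Target RCF = 1.3 × 165,298.3 ≈ 214,887.8 × g
Your rotor: r = 179 mm = 17.9 cm
214,887.8 = 11.18 × 17.9 × (N/1000)²
(N/1000)² = 214,887.8 / 200.122 = 1073.784
N = 1000 × √1073.784 ≈ 32,768.6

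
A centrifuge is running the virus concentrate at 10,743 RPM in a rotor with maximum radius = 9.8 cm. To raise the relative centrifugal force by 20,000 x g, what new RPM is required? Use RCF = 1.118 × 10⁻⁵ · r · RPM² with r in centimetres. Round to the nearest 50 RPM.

≈ 17250 RPM

Current RCF = 1.118 × 10⁻⁵ × 9.8 × (10743)² = 1.118 × 10⁻⁵ × 9.8 × 115,412,049 ≈ 12,645 × g
Target RCF = 12,645 + 20,000 = 32,645 × g
N² = 32,645 / (10.9564 × 10⁻⁵) = 297,953,707
N ≈ √297,953,707 ≈ 17,261.3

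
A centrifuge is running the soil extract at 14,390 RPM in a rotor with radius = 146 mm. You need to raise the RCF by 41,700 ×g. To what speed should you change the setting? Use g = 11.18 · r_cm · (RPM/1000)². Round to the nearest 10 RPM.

r = 146 mm = 14.6 cm
Current RCF = 11.18 × 14.6 × (14.39)² = 11.18 × 14.6 × 207.0721 ≈ 33,800 × g
Target RCF = 33,800 + 41,700 = 75,500 × g
(N/1000)² = 75,500 / 163.228 = 462.5432
N = 1000 × √462.5432 ≈ 21,506.8

N₂ ≈ 21510 RPM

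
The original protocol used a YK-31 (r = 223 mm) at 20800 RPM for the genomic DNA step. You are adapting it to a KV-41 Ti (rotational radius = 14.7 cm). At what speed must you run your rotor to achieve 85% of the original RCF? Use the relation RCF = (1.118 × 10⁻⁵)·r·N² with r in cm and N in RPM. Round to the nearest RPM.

Original rotor: r = 223 mm = 22.3 cm
RCF = 1.118 × 10⁻⁵ × r × N²
RCF_original = 1.118 × 10⁻⁵ × 22.3 × (20800)² = 1.118 × 10⁻⁵ × 22.3 × 432,640,000 ≈ 107,863.2 × g
Target RCF = 0.85 × 107,863.2 ≈ 91,683.7 × g
91,683.7 = 1.118 × 10⁻⁵ × 14.7 × N²
N² = 91,683.7 / (16.4346 × 10⁻⁵) = 557,869,982
N ≈ √557,869,982 ≈ 23,619.3

≈ 23619 RPM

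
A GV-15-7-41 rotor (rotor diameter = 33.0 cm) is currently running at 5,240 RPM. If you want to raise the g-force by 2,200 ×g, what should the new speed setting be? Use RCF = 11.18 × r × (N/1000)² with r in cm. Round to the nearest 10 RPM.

6280 RPM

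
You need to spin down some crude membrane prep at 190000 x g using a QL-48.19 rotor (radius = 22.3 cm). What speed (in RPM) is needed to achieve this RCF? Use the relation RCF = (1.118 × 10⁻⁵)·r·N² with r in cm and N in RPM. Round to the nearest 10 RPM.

≈ 27610 RPM

190,000 = 1.118 × 10⁻⁵ × 22.3 × N²
N² = 190,000 / (24.9314 × 10⁻⁵) = 762,091,178
N ≈ √762,091,178 ≈ 27,606.0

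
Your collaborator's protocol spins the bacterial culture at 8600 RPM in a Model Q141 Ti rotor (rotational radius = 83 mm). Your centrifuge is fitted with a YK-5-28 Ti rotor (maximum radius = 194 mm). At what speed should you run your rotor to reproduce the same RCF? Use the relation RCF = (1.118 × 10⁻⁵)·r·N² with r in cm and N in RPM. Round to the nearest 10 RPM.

Original rotor: r = 83 mm = 8.3 cm
RCF_original = 1.118 × 10⁻⁵ × 8.3 × (8600)² = 1.118 × 10⁻⁵ × 8.3 × 73,960,000 ≈ 6,863 × g
Your rotor: r = 194 mm = 19.4 cm
6,863 = 1.118 × 10⁻⁵ × 19.4 × N²
N² = 6,863 / (21.6892 × 10⁻⁵) = 31,642,476
N ≈ √31,642,476 ≈ 5,625.2

5630 RPM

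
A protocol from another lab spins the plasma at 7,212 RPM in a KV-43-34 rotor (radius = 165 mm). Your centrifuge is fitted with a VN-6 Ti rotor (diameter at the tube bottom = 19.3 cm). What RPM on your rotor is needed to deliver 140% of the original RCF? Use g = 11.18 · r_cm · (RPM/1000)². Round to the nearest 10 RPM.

Original rotor: r = 165 mm = 16.5 cm
RCF_original = 11.18 × 16.5 × (7.212)² = 11.18 × 16.5 × 52.012944 ≈ 9,594.8 × g
Target RCF = 1.4 × 9,594.8 ≈ 13,432.7 × g
Your rotor: r = 19.3 / 2 = 9.65 cm
13,432.7 = 11.18 × 9.65 × (N/1000)²
(N/1000)² = 13,432.7 / 107.887 = 124.5071
N = 1000 × √124.5071 ≈ 11,158.3

11160 RPM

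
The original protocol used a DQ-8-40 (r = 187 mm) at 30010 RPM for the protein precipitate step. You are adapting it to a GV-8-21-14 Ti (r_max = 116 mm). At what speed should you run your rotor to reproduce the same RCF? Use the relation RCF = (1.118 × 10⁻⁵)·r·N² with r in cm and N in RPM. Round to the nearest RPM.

Original rotor: r = 187 mm = 18.7 cm
RCF = 1.118 × 10⁻⁵ × r × N²
RCF_original = 1.118 × 10⁻⁵ × 18.7 × (30010)² = 1.118 × 10⁻⁵ × 18.7 × 900,600,100 ≈ 188,284.9 × g
Your rotor: r = 116 mm = 11.6 cm
188,284.9 = 1.118 × 10⁻⁵ × 11.6 × N²
N² = 188,284.9 / (12.9688 × 10⁻⁵) = 1,451,829,776
N ≈ √1,451,829,776 ≈ 38,102.9

38103 RPM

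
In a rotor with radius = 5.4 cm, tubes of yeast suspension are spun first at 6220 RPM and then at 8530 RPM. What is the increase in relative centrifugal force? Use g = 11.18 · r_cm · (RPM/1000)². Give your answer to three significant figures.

RCF₁ = 11.18 × 5.4 × (6.22)² = 11.18 × 5.4 × 38.6884 ≈ 2,335.7 × g
RCF₂ = 11.18 × 5.4 × (8.53)² = 11.18 × 5.4 × 72.7609 ≈ 4,392.7 × g
Increase = 4,392.7 − 2,335.7 = 2,057

≈ 2060 ×g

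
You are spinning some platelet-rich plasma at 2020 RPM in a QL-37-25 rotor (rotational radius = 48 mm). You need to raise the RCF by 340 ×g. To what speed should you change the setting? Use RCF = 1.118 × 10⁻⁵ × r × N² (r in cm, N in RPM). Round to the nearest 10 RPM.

r = 48 mm = 4.8 cm
Current RCF = 1.118 × 10⁻⁵ × 4.8 × (2020)² = 1.118 × 10⁻⁵ × 4.8 × 4,080,400 ≈ 219 × g
Target RCF = 219 + 340 = 559 × g
N² = 559 / (5.3664 × 10⁻⁵) = 10,416,667
N ≈ √10,416,667 ≈ 3,227.5

3230 RPM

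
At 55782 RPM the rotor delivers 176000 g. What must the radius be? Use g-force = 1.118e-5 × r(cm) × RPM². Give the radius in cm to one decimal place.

r ≈ 5.1 cm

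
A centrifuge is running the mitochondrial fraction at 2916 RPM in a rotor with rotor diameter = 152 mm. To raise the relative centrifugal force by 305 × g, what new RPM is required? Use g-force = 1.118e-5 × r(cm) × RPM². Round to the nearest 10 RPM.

N₂ ≈ 3480 RPM

r = 152 mm / 2 = 76 mm = 7.6 cm
Current RCF = 1.118 × 10⁻⁵ × 7.6 × (2916)² = 1.118 × 10⁻⁵ × 7.6 × 8,503,056 ≈ 722.5 × g
Target RCF = 722.5 + 305 = 1,027.5 × g
N² = 1,027.5 / (8.4968 × 10⁻⁵) = 12,092,788
N ≈ √12,092,788 ≈ 3,477.5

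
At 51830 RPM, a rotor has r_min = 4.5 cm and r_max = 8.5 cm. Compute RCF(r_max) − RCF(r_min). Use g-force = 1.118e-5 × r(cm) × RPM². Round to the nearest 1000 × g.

RCF_max = 1.118 × 10⁻⁵ × 8.5 × (51830)² = 1.118 × 10⁻⁵ × 8.5 × 2,686,348,900 ≈ 255,283.7 × g
RCF_min = 1.118 × 10⁻⁵ × 4.5 × (51830)² = 1.118 × 10⁻⁵ × 4.5 × 2,686,348,900 ≈ 135,150.2 × g
ΔRCF = 255,283.7 − 135,150.2 = 120,133.5

≈ 120000 g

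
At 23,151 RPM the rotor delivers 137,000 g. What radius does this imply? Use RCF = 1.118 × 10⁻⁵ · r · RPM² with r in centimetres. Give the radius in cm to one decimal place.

≈ 22.9 cm

RCF = 1.118 × 10⁻⁵ × r × N²
137000 = 1.118 × 10⁻⁵ × r × (23151)²
r = 137000 / (1.118 × 10⁻⁵ × 535,968,801) = 137000 / 5992.131 ≈ 22.863 cm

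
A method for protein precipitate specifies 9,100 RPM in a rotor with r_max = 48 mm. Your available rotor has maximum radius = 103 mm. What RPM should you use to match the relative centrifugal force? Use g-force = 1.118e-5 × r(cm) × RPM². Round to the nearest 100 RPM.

Original rotor: r = 48 mm = 4.8 cm
RCF_original = 1.118 × 10⁻⁵ × 4.8 × (9100)² = 1.118 × 10⁻⁵ × 4.8 × 82,810,000 ≈ 4,443.9 × g
Your rotor: r = 103 mm = 10.3 cm
4,443.9 = 1.118 × 10⁻⁵ × 10.3 × N²
N² = 4,443.9 / (11.5154 × 10⁻⁵) = 38,590,930
N ≈ √38,590,930 ≈ 6,212.2

6200 RPM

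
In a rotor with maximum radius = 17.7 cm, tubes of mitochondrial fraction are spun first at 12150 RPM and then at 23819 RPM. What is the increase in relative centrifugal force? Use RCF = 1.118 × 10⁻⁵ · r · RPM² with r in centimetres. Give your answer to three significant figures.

≈ 83100 × g

RCF₁ = 1.118 × 10⁻⁵ × 17.7 × (12150)² = 1.118 × 10⁻⁵ × 17.7 × 147,622,500 ≈ 29,212.4 × g
RCF₂ = 1.118 × 10⁻⁵ × 17.7 × (23819)² = 1.118 × 10⁻⁵ × 17.7 × 567,344,761 ≈ 112,269.6 × g
Increase = 112,269.6 − 29,212.4 = 83,057.2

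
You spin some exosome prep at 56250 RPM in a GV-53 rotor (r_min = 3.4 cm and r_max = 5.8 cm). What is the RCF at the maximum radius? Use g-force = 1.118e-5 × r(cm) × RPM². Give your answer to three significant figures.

Use r_max = 5.8 cm.
RCF = 1.118 × 10⁻⁵ × r × N²
RCF = 1.118 × 10⁻⁵ × 5.8 × (56250)² = 1.118 × 10⁻⁵ × 5.8 × 3,164,062,500 ≈ 205,170.5 × g

RCF ≈ 205000 x g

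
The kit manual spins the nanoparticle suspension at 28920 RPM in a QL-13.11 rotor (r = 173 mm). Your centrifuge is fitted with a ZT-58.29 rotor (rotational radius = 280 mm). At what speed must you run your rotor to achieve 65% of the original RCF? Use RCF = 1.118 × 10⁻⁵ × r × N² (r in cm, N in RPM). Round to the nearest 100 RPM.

Original rotor: r = 173 mm = 17.3 cm
RCF_original = 1.118 × 10⁻⁵ × 17.3 × (28920)² = 1.118 × 10⁻⁵ × 17.3 × 836,366,400 ≈ 161,765 × g
Target RCF = 0.65 × 161,765 ≈ 105,147.2 × g
Your rotor: r = 280 mm = 28.0 cm
105,147.2 = 1.118 × 10⁻⁵ × 28 × N²
N² = 105,147.2 / (31.304 × 10⁻⁵) = 335,890,621
N ≈ √335,890,621 ≈ 18,327.3

18300 RPM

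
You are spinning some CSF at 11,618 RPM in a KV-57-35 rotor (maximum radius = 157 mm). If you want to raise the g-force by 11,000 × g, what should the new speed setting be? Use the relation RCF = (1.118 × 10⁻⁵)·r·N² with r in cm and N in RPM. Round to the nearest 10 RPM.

≈ 14060 RPM

r = 157 mm = 15.7 cm
Current RCF = 1.118 × 10⁻⁵ × 15.7 × (11618)² = 1.118 × 10⁻⁵ × 15.7 × 134,977,924 ≈ 23,692.1 × g
Target RCF = 23,692.1 + 11,000 = 34,692.1 × g
N² = 34,692.1 / (17.5526 × 10⁻⁵) = 197,646,503
N ≈ √197,646,503 ≈ 14,058.7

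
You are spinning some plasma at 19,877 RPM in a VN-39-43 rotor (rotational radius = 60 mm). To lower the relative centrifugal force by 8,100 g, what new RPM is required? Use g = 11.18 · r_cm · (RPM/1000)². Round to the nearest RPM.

N₂ ≈ 16563 RPM

r = 60 mm = 6.0 cm
Current RCF = 11.18 × 6 × (19.877)² = 11.18 × 6 × 395.095129 ≈ 26,503 × g
Target RCF = 26,503 − 8,100 = 18,403 × g
(N/1000)² = 18,403 / 67.08 = 274.3441
N = 1000 × √274.3441 ≈ 16,563.3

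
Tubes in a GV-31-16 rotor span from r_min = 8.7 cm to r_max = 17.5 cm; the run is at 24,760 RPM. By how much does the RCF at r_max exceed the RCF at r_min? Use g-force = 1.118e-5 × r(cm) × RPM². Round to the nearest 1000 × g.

RCF_max = 1.118 × 10⁻⁵ × 17.5 × (24760)² = 1.118 × 10⁻⁵ × 17.5 × 613,057,600 ≈ 119,944.7 × g
RCF_min = 1.118 × 10⁻⁵ × 8.7 × (24760)² = 1.118 × 10⁻⁵ × 8.7 × 613,057,600 ≈ 59,629.7 × g
ΔRCF = 119,944.7 − 59,629.7 = 60,315

≈ 60000 ×g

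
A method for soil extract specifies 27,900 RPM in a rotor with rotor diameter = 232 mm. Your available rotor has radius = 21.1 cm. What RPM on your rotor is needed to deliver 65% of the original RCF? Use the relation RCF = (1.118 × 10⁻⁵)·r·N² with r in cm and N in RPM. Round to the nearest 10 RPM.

Original rotor: r = 232 mm / 2 = 116 mm = 11.6 cm
RCF_original = 1.118 × 10⁻⁵ × 11.6 × (27900)² = 1.118 × 10⁻⁵ × 11.6 × 778,410,000 ≈ 100,950.4 × g
Target RCF = 0.65 × 100,950.4 ≈ 65,617.8 × g
65,617.8 = 1.118 × 10⁻⁵ × 21.1 × N²
N² = 65,617.8 / (23.5898 × 10⁻⁵) = 278,161,748
N ≈ √278,161,748 ≈ 16,678.2

16680 RPM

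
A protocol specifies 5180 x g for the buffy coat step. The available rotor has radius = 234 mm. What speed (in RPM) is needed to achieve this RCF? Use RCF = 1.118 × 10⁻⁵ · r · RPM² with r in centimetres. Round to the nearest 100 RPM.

r = 234 mm = 23.4 cm
RCF = 1.118 × 10⁻⁵ × r × N²
5,180 = 1.118 × 10⁻⁵ × 23.4 × N²
N² = 5,180 / (26.1612 × 10⁻⁵) = 19,800,315
N ≈ √19,800,315 ≈ 4,449.8

≈ 4400 RPM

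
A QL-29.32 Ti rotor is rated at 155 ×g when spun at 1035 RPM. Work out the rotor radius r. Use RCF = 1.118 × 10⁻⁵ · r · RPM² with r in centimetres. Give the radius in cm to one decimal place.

r ≈ 12.9 cm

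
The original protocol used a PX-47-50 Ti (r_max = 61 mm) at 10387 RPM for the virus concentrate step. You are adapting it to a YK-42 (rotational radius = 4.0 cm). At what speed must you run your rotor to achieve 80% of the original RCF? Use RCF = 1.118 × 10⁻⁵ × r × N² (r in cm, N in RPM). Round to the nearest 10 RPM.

≈ 11470 RPM

Original rotor: r = 61 mm = 6.1 cm
RCF_original = 1.118 × 10⁻⁵ × 6.1 × (10387)² = 1.118 × 10⁻⁵ × 6.1 × 107,889,769 ≈ 7,357.9 × g
Target RCF = 0.8 × 7,357.9 ≈ 5,886.3 × g
5,886.3 = 1.118 × 10⁻⁵ × 4 × N²
N² = 5,886.3 / (4.472 × 10⁻⁵) = 131,625,671
N ≈ √131,625,671 ≈ 11,472.8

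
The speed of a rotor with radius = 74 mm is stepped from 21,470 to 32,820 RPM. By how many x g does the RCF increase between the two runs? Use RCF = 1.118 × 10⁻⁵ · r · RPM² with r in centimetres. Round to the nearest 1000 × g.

r = 74 mm = 7.4 cm
RCF₁ = 1.118 × 10⁻⁵ × 7.4 × (21470)² = 1.118 × 10⁻⁵ × 7.4 × 460,960,900 ≈ 38,136.2 × g
RCF₂ = 1.118 × 10⁻⁵ × 7.4 × (32820)² = 1.118 × 10⁻⁵ × 7.4 × 1,077,152,400 ≈ 89,115 × g
Increase = 89,115 − 38,136.2 = 50,978.8

51000 x g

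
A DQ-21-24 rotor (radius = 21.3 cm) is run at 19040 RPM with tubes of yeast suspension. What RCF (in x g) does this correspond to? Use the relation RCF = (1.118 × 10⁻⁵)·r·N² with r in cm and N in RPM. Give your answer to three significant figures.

RCF = 1.118 × 10⁻⁵ × r × N²
RCF = 1.118 × 10⁻⁵ × 21.3 × (19040)² = 1.118 × 10⁻⁵ × 21.3 × 362,521,600 ≈ 86,328.7 × g

RCF ≈ 86300 x g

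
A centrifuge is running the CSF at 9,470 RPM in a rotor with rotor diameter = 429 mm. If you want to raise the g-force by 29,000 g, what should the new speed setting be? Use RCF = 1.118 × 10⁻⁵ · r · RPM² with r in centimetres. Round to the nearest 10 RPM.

14510 RPM

r = 429 mm / 2 = 214.5 mm = 21.45 cm
Current RCF = 1.118 × 10⁻⁵ × 21.45 × (9470)² = 1.118 × 10⁻⁵ × 21.45 × 89,680,900 ≈ 21,506.5 × g
Target RCF = 21,506.5 + 29,000 = 50,506.5 × g
N² = 50,506.5 / (23.9811 × 10⁻⁵) = 210,609,605
N ≈ √210,609,605 ≈ 14,512.4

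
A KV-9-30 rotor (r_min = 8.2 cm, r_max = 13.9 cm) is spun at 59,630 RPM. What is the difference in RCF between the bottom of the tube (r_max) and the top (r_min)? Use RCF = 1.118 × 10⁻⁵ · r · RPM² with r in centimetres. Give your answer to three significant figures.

ΔRCF = 1.118 × 10⁻⁵ × (r_max − r_min) × N² = 1.118 × 10⁻⁵ × 5.7 × 3,555,736,900 ≈ 226,592.9

≈ 227000 g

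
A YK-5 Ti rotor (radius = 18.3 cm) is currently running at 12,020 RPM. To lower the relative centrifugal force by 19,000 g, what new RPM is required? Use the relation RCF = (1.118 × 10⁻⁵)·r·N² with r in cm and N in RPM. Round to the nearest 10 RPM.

Current RCF = 1.118 × 10⁻⁵ × 18.3 × (12020)² = 1.118 × 10⁻⁵ × 18.3 × 144,480,400 ≈ 29,559.8 × g
Target RCF = 29,559.8 − 19,000 = 10,559.8 × g
N² = 10,559.8 / (20.4594 × 10⁻⁵) = 51,613,439
N ≈ √51,613,439 ≈ 7,184.2

≈ 7180 RPM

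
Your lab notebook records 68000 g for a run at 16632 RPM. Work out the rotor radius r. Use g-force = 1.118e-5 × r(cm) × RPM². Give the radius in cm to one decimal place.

68000 = 1.118 × 10⁻⁵ × r × (16632)²
r = 68000 / (1.118 × 10⁻⁵ × 276,623,424) = 68000 / 3092.65 ≈ 21.988 cm

≈ 22.0 cm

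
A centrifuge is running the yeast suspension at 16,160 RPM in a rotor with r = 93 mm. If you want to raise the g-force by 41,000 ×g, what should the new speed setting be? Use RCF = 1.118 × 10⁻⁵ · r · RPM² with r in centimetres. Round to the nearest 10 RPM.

r = 93 mm = 9.3 cm
Current RCF = 1.118 × 10⁻⁵ × 9.3 × (16160)² = 1.118 × 10⁻⁵ × 9.3 × 261,145,600 ≈ 27,152.4 × g
Target RCF = 27,152.4 + 41,000 = 68,152.4 × g
N² = 68,152.4 / (10.3974 × 10⁻⁵) = 655,475,407
N ≈ √655,475,407 ≈ 25,602.3

N₂ ≈ 25600 RPM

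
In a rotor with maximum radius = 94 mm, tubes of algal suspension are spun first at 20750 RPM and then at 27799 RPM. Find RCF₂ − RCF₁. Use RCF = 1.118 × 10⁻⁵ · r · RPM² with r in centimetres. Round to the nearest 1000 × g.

36000 ×g

r = 94 mm = 9.4 cm
RCF₁ = 1.118 × 10⁻⁵ × 9.4 × (20750)² = 1.118 × 10⁻⁵ × 9.4 × 430,562,500 ≈ 45,248.7 × g
RCF₂ = 1.118 × 10⁻⁵ × 9.4 × (27799)² = 1.118 × 10⁻⁵ × 9.4 × 772,784,401 ≈ 81,213.5 × g
Increase = 81,213.5 − 45,248.7 = 35,964.8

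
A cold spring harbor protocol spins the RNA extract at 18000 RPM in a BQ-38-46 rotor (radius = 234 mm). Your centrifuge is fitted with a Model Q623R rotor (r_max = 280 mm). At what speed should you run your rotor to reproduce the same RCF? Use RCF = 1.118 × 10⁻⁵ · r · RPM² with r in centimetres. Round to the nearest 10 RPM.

16460 RPM

Original rotor: r = 234 mm = 23.4 cm
RCF_original = 1.118 × 10⁻⁵ × 23.4 × (18000)² = 1.118 × 10⁻⁵ × 23.4 × 324,000,000 ≈ 84,762.3 × g
Your rotor: r = 280 mm = 28.0 cm
84,762.3 = 1.118 × 10⁻⁵ × 28 × N²
N² = 84,762.3 / (31.304 × 10⁻⁵) = 270,771,467
N ≈ √270,771,467 ≈ 16,455.1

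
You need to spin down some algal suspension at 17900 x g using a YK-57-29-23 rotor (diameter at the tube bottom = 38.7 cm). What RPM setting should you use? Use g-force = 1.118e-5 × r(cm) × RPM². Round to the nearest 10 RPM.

r = 38.7 / 2 = 19.35 cm
RCF = 1.118 × 10⁻⁵ × r × N²
17,900 = 1.118 × 10⁻⁵ × 19.35 × N²
N² = 17,900 / (21.6333 × 10⁻⁵) = 82,742,809
N ≈ √82,742,809 ≈ 9,096.3

9100 RPM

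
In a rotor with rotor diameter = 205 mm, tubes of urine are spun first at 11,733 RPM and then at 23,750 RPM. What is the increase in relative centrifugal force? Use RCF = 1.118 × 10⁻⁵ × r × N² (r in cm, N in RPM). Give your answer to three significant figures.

≈ 48900 g

r = 205 mm / 2 = 102.5 mm = 10.25 cm
RCF₁ = 1.118 × 10⁻⁵ × 10.25 × (11733)² = 1.118 × 10⁻⁵ × 10.25 × 137,663,289 ≈ 15,775.5 × g
RCF₂ = 1.118 × 10⁻⁵ × 10.25 × (23750)² = 1.118 × 10⁻⁵ × 10.25 × 564,062,500 ≈ 64,638.7 × g
Increase = 64,638.7 − 15,775.5 = 48,863.2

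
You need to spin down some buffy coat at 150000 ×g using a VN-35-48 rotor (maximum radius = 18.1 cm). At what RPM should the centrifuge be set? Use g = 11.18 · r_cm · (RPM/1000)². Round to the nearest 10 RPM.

≈ 27230 RPM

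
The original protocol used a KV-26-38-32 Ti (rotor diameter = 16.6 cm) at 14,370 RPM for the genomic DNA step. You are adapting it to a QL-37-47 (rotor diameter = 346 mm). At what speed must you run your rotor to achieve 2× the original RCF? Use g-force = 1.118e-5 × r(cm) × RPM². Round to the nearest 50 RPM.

14100 RPM

Original rotor: r = 16.6 / 2 = 8.3 cm
RCF_original = 1.118 × 10⁻⁵ × 8.3 × (14370)² = 1.118 × 10⁻⁵ × 8.3 × 206,496,900 ≈ 19,161.7 × g
Target RCF = 2 × 19,161.7 ≈ 38,323.4 × g
Your rotor: r = 346 mm / 2 = 173 mm = 17.3 cm
38,323.4 = 1.118 × 10⁻⁵ × 17.3 × N²
N² = 38,323.4 / (19.3414 × 10⁻⁵) = 198,141,810
N ≈ √198,141,810 ≈ 14,076.3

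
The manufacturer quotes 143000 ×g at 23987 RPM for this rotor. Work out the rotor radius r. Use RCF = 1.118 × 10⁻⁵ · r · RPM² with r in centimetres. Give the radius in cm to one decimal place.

≈ 22.2 cm

RCF = 1.118 × 10⁻⁵ × r × N²
143000 = 1.118 × 10⁻⁵ × r × (23987)²
r = 143000 / (1.118 × 10⁻⁵ × 575,376,169) = 143000 / 6432.706 ≈ 22.230 cm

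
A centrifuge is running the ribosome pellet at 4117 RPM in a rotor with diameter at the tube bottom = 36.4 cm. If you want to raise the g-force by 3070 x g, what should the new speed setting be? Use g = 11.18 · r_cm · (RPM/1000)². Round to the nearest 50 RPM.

N₂ ≈ 5650 RPM

r = 36.4 / 2 = 18.2 cm
Current RCF = 11.18 × 18.2 × (4.117)² = 11.18 × 18.2 × 16.949689 ≈ 3,448.9 × g
Target RCF = 3,448.9 + 3,070 = 6,518.9 × g
(N/1000)² = 6,518.9 / 203.476 = 32.03769
N = 1000 × √32.03769 ≈ 5,660.2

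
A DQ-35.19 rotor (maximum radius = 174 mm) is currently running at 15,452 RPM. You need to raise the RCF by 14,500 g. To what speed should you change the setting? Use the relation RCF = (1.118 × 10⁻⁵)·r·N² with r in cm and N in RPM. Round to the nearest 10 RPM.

r = 174 mm = 17.4 cm
Current RCF = 1.118 × 10⁻⁵ × 17.4 × (15452)² = 1.118 × 10⁻⁵ × 17.4 × 238,764,304 ≈ 46,447.3 × g
Target RCF = 46,447.3 + 14,500 = 60,947.3 × g
N² = 60,947.3 / (19.4532 × 10⁻⁵) = 313,302,182
N ≈ √313,302,182 ≈ 17,700.3

17700 RPM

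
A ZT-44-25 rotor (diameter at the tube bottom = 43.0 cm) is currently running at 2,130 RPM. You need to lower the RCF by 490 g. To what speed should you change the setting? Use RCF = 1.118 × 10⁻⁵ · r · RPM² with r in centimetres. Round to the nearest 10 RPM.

≈ 1580 RPM

r = 43.0 / 2 = 21.5 cm
Current RCF = 1.118 × 10⁻⁵ × 21.5 × (2130)² = 1.118 × 10⁻⁵ × 21.5 × 4,536,900 ≈ 1,090.5 × g
Target RCF = 1,090.5 − 490 = 600.5 × g
N² = 600.5 / (24.037 × 10⁻⁵) = 2,498,232
N ≈ √2,498,232 ≈ 1,580.6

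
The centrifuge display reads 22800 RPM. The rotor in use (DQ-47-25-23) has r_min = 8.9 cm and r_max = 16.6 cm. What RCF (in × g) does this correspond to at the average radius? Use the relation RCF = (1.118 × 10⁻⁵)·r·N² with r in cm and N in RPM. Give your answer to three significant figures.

r_avg = (8.9 + 16.6) / 2 = 12.75 cm
RCF = 1.118 × 10⁻⁵ × r × N²
RCF = 1.118 × 10⁻⁵ × 12.75 × (22800)² = 1.118 × 10⁻⁵ × 12.75 × 519,840,000 ≈ 74,100.6 × g

≈ 74100 × g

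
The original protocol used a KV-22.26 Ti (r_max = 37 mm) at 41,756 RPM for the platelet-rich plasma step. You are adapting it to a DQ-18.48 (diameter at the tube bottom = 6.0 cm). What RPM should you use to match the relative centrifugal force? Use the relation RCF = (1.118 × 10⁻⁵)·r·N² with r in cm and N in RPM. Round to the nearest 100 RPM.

Original rotor: r = 37 mm = 3.7 cm
RCF_original = 1.118 × 10⁻⁵ × 3.7 × (41756)² = 1.118 × 10⁻⁵ × 3.7 × 1,743,563,536 ≈ 72,124.2 × g
Your rotor: r = 6.0 / 2 = 3 cm
72,124.2 = 1.118 × 10⁻⁵ × 3 × N²
N² = 72,124.2 / (3.354 × 10⁻⁵) = 2,150,393,560
N ≈ √2,150,393,560 ≈ 46,372.3

≈ 46400 RPM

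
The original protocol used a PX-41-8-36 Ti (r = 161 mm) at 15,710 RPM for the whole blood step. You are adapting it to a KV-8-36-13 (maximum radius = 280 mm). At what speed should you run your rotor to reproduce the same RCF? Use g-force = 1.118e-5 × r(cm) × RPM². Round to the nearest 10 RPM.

Original rotor: r = 161 mm = 16.1 cm
RCF = 1.118 × 10⁻⁵ × r × N²
RCF_original = 1.118 × 10⁻⁵ × 16.1 × (15710)² = 1.118 × 10⁻⁵ × 16.1 × 246,804,100 ≈ 44,424.2 × g
Your rotor: r = 280 mm = 28.0 cm
44,424.2 = 1.118 × 10⁻⁵ × 28 × N²
N² = 44,424.2 / (31.304 × 10⁻⁵) = 141,912,216
N ≈ √141,912,216 ≈ 11,912.7

11910 RPM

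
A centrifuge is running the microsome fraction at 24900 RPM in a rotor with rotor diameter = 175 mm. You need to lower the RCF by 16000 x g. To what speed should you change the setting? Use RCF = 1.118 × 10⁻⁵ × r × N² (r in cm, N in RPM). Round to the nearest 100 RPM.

21400 RPM

r = 175 mm / 2 = 87.5 mm = 8.75 cm
Current RCF = 1.118 × 10⁻⁵ × 8.75 × (24900)² = 1.118 × 10⁻⁵ × 8.75 × 620,010,000 ≈ 60,652.5 × g
Target RCF = 60,652.5 − 16,000 = 44,652.5 × g
N² = 44,652.5 / (9.7825 × 10⁻⁵) = 456,452,849
N ≈ √456,452,849 ≈ 21,364.8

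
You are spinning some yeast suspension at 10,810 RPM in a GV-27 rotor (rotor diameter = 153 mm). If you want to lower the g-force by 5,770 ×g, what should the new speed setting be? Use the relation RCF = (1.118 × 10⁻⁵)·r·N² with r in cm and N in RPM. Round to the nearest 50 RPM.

r = 153 mm / 2 = 76.5 mm = 7.65 cm
Current RCF = 1.118 × 10⁻⁵ × 7.65 × (10810)² = 1.118 × 10⁻⁵ × 7.65 × 116,856,100 ≈ 9,994.4 × g
Target RCF = 9,994.4 − 5,770 = 4,224.4 × g
N² = 4,224.4 / (8.5527 × 10⁻⁵) = 49,392,589
N ≈ √49,392,589 ≈ 7,028.0

N₂ ≈ 7050 RPM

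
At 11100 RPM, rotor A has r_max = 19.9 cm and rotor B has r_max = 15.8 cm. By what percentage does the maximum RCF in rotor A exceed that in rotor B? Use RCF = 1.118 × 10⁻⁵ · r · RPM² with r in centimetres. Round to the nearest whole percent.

At equal RPM, RCF scales linearly with r: ratio = 19.9 / 15.8 = 1.2595.
So rotor A delivers 25.9% more g-force.

26%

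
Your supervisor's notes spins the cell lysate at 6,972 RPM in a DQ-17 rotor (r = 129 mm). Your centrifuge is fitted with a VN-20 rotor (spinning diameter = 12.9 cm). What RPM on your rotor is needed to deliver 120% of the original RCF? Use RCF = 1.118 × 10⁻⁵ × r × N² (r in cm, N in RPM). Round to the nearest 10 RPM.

≈ 10800 RPM

Original rotor: r = 129 mm = 12.9 cm
RCF = 1.118 × 10⁻⁵ × r × N²
RCF_original = 1.118 × 10⁻⁵ × 12.9 × (6972)² = 1.118 × 10⁻⁵ × 12.9 × 48,608,784 ≈ 7,010.5 × g
Target RCF = 1.2 × 7,010.5 ≈ 8,412.6 × g
Your rotor: r = 12.9 / 2 = 6.45 cm
8,412.6 = 1.118 × 10⁻⁵ × 6.45 × N²
N² = 8,412.6 / (7.2111 × 10⁻⁵) = 116,661,813
N ≈ √116,661,813 ≈ 10,801.0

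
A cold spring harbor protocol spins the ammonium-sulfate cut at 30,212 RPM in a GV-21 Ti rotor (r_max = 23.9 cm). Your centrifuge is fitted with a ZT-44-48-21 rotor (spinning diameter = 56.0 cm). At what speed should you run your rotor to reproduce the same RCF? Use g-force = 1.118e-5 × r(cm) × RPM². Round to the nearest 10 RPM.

RCF_original = 1.118 × 10⁻⁵ × 23.9 × (30212)² = 1.118 × 10⁻⁵ × 23.9 × 912,764,944 ≈ 243,892.6 × g
Your rotor: r = 56.0 / 2 = 28 cm
243,892.6 = 1.118 × 10⁻⁵ × 28 × N²
N² = 243,892.6 / (31.304 × 10⁻⁵) = 779,110,018
N ≈ √779,110,018 ≈ 27,912.5

≈ 27910 RPM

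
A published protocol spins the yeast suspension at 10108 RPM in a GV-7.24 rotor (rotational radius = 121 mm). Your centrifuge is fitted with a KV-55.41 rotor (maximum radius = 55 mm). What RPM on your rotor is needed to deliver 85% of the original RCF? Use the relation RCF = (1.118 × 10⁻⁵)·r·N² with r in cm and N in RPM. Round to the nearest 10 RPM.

Original rotor: r = 121 mm = 12.1 cm
RCF = 1.118 × 10⁻⁵ × r × N²
RCF_original = 1.118 × 10⁻⁵ × 12.1 × (10108)² = 1.118 × 10⁻⁵ × 12.1 × 102,171,664 ≈ 13,821.6 × g
Target RCF = 0.85 × 13,821.6 ≈ 11,748.4 × g
Your rotor: r = 55 mm = 5.5 cm
11,748.4 = 1.118 × 10⁻⁵ × 5.5 × N²
N² = 11,748.4 / (6.149 × 10⁻⁵) = 191,061,961
N ≈ √191,061,961 ≈ 13,822.5

≈ 13820 RPM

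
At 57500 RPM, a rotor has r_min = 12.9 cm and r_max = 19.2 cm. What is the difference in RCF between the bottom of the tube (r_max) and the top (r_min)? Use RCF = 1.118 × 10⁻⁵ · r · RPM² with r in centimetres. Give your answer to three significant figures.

RCF_max = 1.118 × 10⁻⁵ × 19.2 × (57500)² = 1.118 × 10⁻⁵ × 19.2 × 3,306,250,000 ≈ 709,706.4 × g
RCF_min = 1.118 × 10⁻⁵ × 12.9 × (57500)² = 1.118 × 10⁻⁵ × 12.9 × 3,306,250,000 ≈ 476,834 × g
ΔRCF = 709,706.4 − 476,834 = 232,872.4

≈ 233000 x g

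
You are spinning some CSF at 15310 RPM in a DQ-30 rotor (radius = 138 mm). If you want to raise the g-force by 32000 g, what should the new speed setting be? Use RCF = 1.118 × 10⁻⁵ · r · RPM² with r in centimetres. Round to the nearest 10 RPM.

r = 138 mm = 13.8 cm
Current RCF = 1.118 × 10⁻⁵ × 13.8 × (15310)² = 1.118 × 10⁻⁵ × 13.8 × 234,396,100 ≈ 36,163.6 × g
Target RCF = 36,163.6 + 32,000 = 68,163.6 × g
N² = 68,163.6 / (15.4284 × 10⁻⁵) = 441,806,020
N ≈ √441,806,020 ≈ 21,019.2

21020 RPM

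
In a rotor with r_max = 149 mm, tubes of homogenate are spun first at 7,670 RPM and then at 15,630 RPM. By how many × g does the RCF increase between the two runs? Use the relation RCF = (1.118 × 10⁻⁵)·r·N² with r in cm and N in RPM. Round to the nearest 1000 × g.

≈ 31000 × g

r = 149 mm = 14.9 cm
RCF₁ = 1.118 × 10⁻⁵ × 14.9 × (7670)² = 1.118 × 10⁻⁵ × 14.9 × 58,828,900 ≈ 9,799.8 × g
RCF₂ = 1.118 × 10⁻⁵ × 14.9 × (15630)² = 1.118 × 10⁻⁵ × 14.9 × 244,296,900 ≈ 40,695.5 × g
Increase = 40,695.5 − 9,799.8 = 30,895.7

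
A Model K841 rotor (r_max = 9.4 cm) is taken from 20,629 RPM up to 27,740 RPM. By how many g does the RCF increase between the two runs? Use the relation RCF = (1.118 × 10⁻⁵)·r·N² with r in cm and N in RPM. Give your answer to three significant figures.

≈ 36100 g

RCF₁ = 1.118 × 10⁻⁵ × 9.4 × (20629)² = 1.118 × 10⁻⁵ × 9.4 × 425,555,641 ≈ 44,722.5 × g
RCF₂ = 1.118 × 10⁻⁵ × 9.4 × (27740)² = 1.118 × 10⁻⁵ × 9.4 × 769,507,600 ≈ 80,869.1 × g
Increase = 80,869.1 − 44,722.5 = 36,146.6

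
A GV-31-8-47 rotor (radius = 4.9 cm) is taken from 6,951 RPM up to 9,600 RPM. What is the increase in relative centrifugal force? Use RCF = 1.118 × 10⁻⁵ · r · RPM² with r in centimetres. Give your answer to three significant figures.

RCF₁ = 1.118 × 10⁻⁵ × 4.9 × (6951)² = 1.118 × 10⁻⁵ × 4.9 × 48,316,401 ≈ 2,646.9 × g
RCF₂ = 1.118 × 10⁻⁵ × 4.9 × (9600)² = 1.118 × 10⁻⁵ × 4.9 × 92,160,000 ≈ 5,048.7 × g
Increase = 5,048.7 − 2,646.9 = 2,401.8

≈ 2400 × g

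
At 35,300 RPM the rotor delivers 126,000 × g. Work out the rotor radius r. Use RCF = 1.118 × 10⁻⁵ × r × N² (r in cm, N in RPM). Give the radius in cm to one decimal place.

≈ 9.0 cm

126000 = 1.118 × 10⁻⁵ × r × (35300)²
r = 126000 / (1.118 × 10⁻⁵ × 1,246,090,000) = 126000 / 13931.29 ≈ 9.044 cm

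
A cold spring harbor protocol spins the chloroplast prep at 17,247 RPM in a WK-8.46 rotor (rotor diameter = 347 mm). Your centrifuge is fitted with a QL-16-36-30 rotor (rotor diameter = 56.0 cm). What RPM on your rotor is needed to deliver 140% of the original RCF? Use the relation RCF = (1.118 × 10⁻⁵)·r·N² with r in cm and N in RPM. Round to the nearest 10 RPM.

16060 RPM

Original rotor: r = 347 mm / 2 = 173.5 mm = 17.35 cm
RCF_original = 1.118 × 10⁻⁵ × 17.35 × (17247)² = 1.118 × 10⁻⁵ × 17.35 × 297,459,009 ≈ 57,699 × g
Target RCF = 1.4 × 57,699 ≈ 80,778.6 × g
Your rotor: r = 56.0 / 2 = 28 cm
80,778.6 = 1.118 × 10⁻⁵ × 28 × N²
N² = 80,778.6 / (31.304 × 10⁻⁵) = 258,045,617
N ≈ √258,045,617 ≈ 16,063.8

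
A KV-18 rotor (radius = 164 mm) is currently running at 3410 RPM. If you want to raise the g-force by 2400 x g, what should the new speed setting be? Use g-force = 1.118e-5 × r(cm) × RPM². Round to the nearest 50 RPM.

N₂ ≈ 4950 RPM

r = 164 mm = 16.4 cm
Current RCF = 1.118 × 10⁻⁵ × 16.4 × (3410)² = 1.118 × 10⁻⁵ × 16.4 × 11,628,100 ≈ 2,132 × g
Target RCF = 2,132 + 2,400 = 4,532 × g
N² = 4,532 / (18.3352 × 10⁻⁵) = 24,717,483
N ≈ √24,717,483 ≈ 4,971.7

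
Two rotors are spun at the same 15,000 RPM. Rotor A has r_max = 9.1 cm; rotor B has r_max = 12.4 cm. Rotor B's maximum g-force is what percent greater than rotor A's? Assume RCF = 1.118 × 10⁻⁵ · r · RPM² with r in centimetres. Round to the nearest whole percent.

36%

At equal RPM, RCF scales linearly with r: ratio = 12.4 / 9.1 = 1.3626.
So rotor B delivers 36.3% more g-force.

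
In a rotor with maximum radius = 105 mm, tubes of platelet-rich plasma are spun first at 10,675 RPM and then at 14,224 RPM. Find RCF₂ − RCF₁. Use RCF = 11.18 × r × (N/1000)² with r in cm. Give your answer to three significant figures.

r = 105 mm = 10.5 cm
RCF₁ = 11.18 × 10.5 × (10.675)² = 11.18 × 10.5 × 113.955625 ≈ 13,377.3 × g
RCF₂ = 11.18 × 10.5 × (14.224)² = 11.18 × 10.5 × 202.322176 ≈ 23,750.6 × g
Increase = 23,750.6 − 13,377.3 = 10,373.3

10400 g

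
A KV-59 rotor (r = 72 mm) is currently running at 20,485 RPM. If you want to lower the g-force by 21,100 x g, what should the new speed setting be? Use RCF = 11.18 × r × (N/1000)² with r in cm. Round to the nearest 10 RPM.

r = 72 mm = 7.2 cm
Current RCF = 11.18 × 7.2 × (20.485)² = 11.18 × 7.2 × 419.635225 ≈ 33,779 × g
Target RCF = 33,779 − 21,100 = 12,679 × g
(N/1000)² = 12,679 / 80.496 = 157.5109
N = 1000 × √157.5109 ≈ 12,550.3

12550 RPM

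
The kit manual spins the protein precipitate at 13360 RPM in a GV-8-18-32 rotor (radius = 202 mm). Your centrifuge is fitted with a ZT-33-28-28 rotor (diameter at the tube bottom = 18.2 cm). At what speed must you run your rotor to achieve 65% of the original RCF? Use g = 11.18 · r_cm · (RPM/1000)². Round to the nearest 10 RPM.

≈ 16050 RPM

Original rotor: r = 202 mm = 20.2 cm
RCF_original = 11.18 × 20.2 × (13.36)² = 11.18 × 20.2 × 178.4896 ≈ 40,309.4 × g
Target RCF = 0.65 × 40,309.4 ≈ 26,201.1 × g
Your rotor: r = 18.2 / 2 = 9.1 cm
26,201.1 = 11.18 × 9.1 × (N/1000)²
(N/1000)² = 26,201.1 / 101.738 = 257.535
N = 1000 × √257.535 ≈ 16,047.9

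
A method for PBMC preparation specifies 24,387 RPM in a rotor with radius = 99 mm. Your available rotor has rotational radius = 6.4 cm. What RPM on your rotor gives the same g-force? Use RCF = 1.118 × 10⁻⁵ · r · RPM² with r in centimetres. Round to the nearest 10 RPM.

Original rotor: r = 99 mm = 9.9 cm
RCF_original = 1.118 × 10⁻⁵ × 9.9 × (24387)² = 1.118 × 10⁻⁵ × 9.9 × 594,725,769 ≈ 65,825.4 × g
65,825.4 = 1.118 × 10⁻⁵ × 6.4 × N²
N² = 65,825.4 / (7.1552 × 10⁻⁵) = 919,965,899
N ≈ √919,965,899 ≈ 30,330.9

30330 RPM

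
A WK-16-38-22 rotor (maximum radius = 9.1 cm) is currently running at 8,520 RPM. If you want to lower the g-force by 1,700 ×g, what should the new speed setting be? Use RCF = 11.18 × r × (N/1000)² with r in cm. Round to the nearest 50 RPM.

Current RCF = 11.18 × 9.1 × (8.52)² = 11.18 × 9.1 × 72.5904 ≈ 7,385.2 × g
Target RCF = 7,385.2 − 1,700 = 5,685.2 × g
(N/1000)² = 5,685.2 / 101.738 = 55.88079
N = 1000 × √55.88079 ≈ 7,475.3

N₂ ≈ 7500 RPM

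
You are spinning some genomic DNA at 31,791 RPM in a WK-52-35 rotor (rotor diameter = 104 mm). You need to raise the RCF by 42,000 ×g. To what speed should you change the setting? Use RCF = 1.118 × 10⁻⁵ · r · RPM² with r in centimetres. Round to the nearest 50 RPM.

r = 104 mm / 2 = 52 mm = 5.2 cm
Current RCF = 1.118 × 10⁻⁵ × 5.2 × (31791)² = 1.118 × 10⁻⁵ × 5.2 × 1,010,667,681 ≈ 58,756.2 × g
Target RCF = 58,756.2 + 42,000 = 100,756.2 × g
N² = 100,756.2 / (5.8136 × 10⁻⁵) = 1,733,112,013
N ≈ √1,733,112,013 ≈ 41,630.7

41650 RPM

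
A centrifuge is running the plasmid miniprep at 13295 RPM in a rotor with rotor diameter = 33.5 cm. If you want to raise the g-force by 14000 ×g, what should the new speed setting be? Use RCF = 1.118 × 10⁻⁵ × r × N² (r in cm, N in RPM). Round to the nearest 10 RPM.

≈ 15860 RPM

r = 33.5 / 2 = 16.75 cm
Current RCF = 1.118 × 10⁻⁵ × 16.75 × (13295)² = 1.118 × 10⁻⁵ × 16.75 × 176,757,025 ≈ 33,100.4 × g
Target RCF = 33,100.4 + 14,000 = 47,100.4 × g
N² = 47,100.4 / (18.7265 × 10⁻⁵) = 251,517,368
N ≈ √251,517,368 ≈ 15,859.3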